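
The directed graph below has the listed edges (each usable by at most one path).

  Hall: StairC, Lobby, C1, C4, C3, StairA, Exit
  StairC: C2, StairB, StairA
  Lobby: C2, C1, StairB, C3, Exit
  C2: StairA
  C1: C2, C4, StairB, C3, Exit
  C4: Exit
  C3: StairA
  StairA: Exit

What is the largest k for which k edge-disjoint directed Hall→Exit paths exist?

Assign every edge capacity 1; by Menger, the answer equals the max flow.
Path Hall→Exit (+1); total 1.
Path Hall→Lobby→Exit (+1); total 2.
Path Hall→C1→Exit (+1); total 3.
Path Hall→C4→Exit (+1); total 4.
Path Hall→StairA→Exit (+1); total 5.
No residual Hall→Exit path; max flow = 5.
Certifying cut of size 5: {Hall→C1, Hall→C4, Hall→Exit, Hall→Lobby, StairA→Exit}.

5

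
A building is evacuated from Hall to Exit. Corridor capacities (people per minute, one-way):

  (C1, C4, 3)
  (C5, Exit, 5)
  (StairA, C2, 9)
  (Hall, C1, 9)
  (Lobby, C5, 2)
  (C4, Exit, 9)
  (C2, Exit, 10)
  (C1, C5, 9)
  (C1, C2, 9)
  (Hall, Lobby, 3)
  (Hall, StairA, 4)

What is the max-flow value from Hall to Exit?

15

Augment Hall→Lobby→C5→Exit: bottleneck 2, flow now 2.
Augment Hall→C1→C4→Exit: bottleneck 3, flow now 5.
Augment Hall→C1→C2→Exit: bottleneck 6, flow now 11.
Augment Hall→StairA→C2→Exit: bottleneck 4, flow now 15.
No augmenting path remains; maximum flow = 15.
In the residual graph, reachable from Hall: {Hall, Lobby}.
Min-cut edges: Hall→C1 (9), Hall→StairA (4), Lobby→C5 (2); capacity 9 + 4 + 2 = 15.
This cut is saturated, so no flow can exceed 15.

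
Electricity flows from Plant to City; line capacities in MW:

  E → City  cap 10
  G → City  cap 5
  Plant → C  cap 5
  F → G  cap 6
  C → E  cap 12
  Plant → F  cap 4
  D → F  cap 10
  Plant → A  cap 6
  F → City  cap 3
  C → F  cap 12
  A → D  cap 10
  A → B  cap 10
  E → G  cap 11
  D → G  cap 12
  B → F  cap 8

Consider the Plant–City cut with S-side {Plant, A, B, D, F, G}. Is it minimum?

Given cut capacity: 5 + 3 + 5 = 13.
Augment Plant→F→City: bottleneck 3, flow now 3.
Augment Plant→C→E→City: bottleneck 5, flow now 8.
Augment Plant→F→G→City: bottleneck 1, flow now 9.
Augment Plant→A→D→G→City: bottleneck 4, flow now 13.
No augmenting path remains; maximum flow = 13.
Cut capacity 13 equals the max flow, so it is a minimum cut.

Yes — it is a minimum cut (capacity 13).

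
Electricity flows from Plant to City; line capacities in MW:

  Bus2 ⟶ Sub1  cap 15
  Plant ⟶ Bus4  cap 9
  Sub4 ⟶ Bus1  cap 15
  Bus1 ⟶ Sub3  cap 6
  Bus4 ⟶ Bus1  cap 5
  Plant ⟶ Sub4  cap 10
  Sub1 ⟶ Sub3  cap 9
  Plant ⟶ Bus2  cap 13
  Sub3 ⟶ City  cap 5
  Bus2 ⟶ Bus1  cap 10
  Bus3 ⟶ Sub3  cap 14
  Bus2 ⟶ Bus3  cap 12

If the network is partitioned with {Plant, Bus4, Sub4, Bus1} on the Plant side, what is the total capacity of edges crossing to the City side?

19

Edges leaving {Plant, Bus4, Sub4, Bus1}: Plant→Bus2 (13), Bus1→Sub3 (6).
Cut capacity = 13 + 6 = 19.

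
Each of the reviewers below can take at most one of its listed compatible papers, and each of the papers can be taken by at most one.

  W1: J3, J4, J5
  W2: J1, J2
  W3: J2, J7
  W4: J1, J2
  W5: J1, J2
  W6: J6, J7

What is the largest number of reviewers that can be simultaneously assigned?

Unit-capacity flow: source→left, listed edges, right→sink; max matching = max flow.
Augmenting path W1→J3 (+1); matched 1.
Augmenting path W2→J1 (+1); matched 2.
Augmenting path W3→J2 (+1); matched 3.
Augmenting path W6→J6 (+1); matched 4.
Augmenting path W4→J2→W3→J7 (+1); matched 5.
No augmenting path remains; maximum matching = 5.
König certificate: {W1, W3, W6, J1, J2} is a vertex cover of size 5 (every listed pair touches it), so no matching can be larger.

5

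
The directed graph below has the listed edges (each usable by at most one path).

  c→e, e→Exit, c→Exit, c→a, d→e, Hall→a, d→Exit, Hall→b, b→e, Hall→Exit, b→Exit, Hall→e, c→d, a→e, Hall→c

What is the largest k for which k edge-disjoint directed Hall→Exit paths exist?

4

Assign every edge capacity 1; by Menger, the answer equals the max flow.
Path Hall→Exit (+1); total 1.
Path Hall→b→Exit (+1); total 2.
Path Hall→c→Exit (+1); total 3.
Path Hall→e→Exit (+1); total 4.
No residual Hall→Exit path; max flow = 4.
Certifying cut of size 4: {Hall→Exit, Hall→b, Hall→c, e→Exit}.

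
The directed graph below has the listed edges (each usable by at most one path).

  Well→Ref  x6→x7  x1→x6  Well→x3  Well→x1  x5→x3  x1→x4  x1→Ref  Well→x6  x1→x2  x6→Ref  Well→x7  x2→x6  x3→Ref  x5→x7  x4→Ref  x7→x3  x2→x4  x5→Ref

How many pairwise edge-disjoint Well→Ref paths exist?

4

Assign every edge capacity 1; by Menger, the answer equals the max flow.
Path Well→Ref (+1); total 1.
Path Well→x1→Ref (+1); total 2.
Path Well→x3→Ref (+1); total 3.
Path Well→x6→Ref (+1); total 4.
No residual Well→Ref path; max flow = 4.
Certifying cut of size 4: {Well→Ref, Well→x1, Well→x6, x3→Ref}.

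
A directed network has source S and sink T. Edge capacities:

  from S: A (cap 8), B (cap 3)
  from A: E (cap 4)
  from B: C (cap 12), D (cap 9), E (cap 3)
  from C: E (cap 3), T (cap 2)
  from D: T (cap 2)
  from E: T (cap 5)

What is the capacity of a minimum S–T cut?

7

Augment S→A→E→T: bottleneck 4, flow now 4.
Augment S→B→C→T: bottleneck 2, flow now 6.
Augment S→B→D→T: bottleneck 1, flow now 7.
No augmenting path remains; maximum flow = 7.
By max-flow min-cut, the minimum cut capacity equals the max flow.
In the residual graph, reachable from S: {S, A}.
Min-cut edges: S→B (3), A→E (4); capacity 3 + 4 = 7.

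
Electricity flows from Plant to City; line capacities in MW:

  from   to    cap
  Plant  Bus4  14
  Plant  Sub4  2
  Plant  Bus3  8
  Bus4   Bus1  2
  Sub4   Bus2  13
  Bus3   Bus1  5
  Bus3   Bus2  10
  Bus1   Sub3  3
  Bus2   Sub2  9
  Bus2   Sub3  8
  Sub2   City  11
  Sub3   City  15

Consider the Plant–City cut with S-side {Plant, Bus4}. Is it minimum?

Given cut capacity: 2 + 8 + 2 = 12.
Augment Plant→Bus4→Bus1→Sub3→City: bottleneck 2, flow now 2.
Augment Plant→Sub4→Bus2→Sub2→City: bottleneck 2, flow now 4.
Augment Plant→Bus3→Bus1→Sub3→City: bottleneck 1, flow now 5.
Augment Plant→Bus3→Bus2→Sub2→City: bottleneck 7, flow now 12.
No augmenting path remains; maximum flow = 12.
Cut capacity 12 equals the max flow, so it is a minimum cut.

Yes — it is a minimum cut (capacity 12).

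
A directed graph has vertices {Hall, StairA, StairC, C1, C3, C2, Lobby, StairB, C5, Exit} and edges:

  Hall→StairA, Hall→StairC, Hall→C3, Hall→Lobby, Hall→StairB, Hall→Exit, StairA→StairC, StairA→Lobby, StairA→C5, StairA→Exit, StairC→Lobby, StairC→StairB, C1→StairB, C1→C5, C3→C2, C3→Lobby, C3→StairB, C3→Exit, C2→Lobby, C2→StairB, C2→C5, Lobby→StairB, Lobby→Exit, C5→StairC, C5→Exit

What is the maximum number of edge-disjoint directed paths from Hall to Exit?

4

Assign every edge capacity 1; by Menger, the answer equals the max flow.
Path Hall→Exit (+1); total 1.
Path Hall→StairA→Exit (+1); total 2.
Path Hall→C3→Exit (+1); total 3.
Path Hall→Lobby→Exit (+1); total 4.
No residual Hall→Exit path; max flow = 4.
Certifying cut of size 4: {Hall→C3, Hall→Exit, Hall→StairA, Lobby→Exit}.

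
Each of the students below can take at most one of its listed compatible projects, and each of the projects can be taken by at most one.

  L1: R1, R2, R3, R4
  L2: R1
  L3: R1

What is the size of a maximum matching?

Unit-capacity flow: source→left, listed edges, right→sink; max matching = max flow.
Augmenting path L1→R1 (+1); matched 1.
Augmenting path L2→R1→L1→R2 (+1); matched 2.
No augmenting path remains; maximum matching = 2.
König certificate: {L1, R1} is a vertex cover of size 2 (every listed pair touches it), so no matching can be larger.

2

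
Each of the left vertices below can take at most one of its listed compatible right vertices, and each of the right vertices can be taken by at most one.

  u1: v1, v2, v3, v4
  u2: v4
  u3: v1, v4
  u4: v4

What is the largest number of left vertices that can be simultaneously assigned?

3

Unit-capacity flow: source→left, listed edges, right→sink; max matching = max flow.
Augmenting path u1→v1 (+1); matched 1.
Augmenting path u2→v4 (+1); matched 2.
Augmenting path u3→v1→u1→v2 (+1); matched 3.
No augmenting path remains; maximum matching = 3.
König certificate: {u1, u3, v4} is a vertex cover of size 3 (every listed pair touches it), so no matching can be larger.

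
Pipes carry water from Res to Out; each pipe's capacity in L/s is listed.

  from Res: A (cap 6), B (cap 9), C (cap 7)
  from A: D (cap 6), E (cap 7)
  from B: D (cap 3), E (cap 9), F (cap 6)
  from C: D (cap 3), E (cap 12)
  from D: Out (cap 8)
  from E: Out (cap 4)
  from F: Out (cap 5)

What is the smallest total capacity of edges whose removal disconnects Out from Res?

17

Augment Res→A→D→Out: bottleneck 6, flow now 6.
Augment Res→B→D→Out: bottleneck 2, flow now 8.
Augment Res→B→E→Out: bottleneck 4, flow now 12.
Augment Res→B→F→Out: bottleneck 3, flow now 15.
Augment Res→C→D→B→F→Out: bottleneck 2, flow now 17. (uses reverse residual edge)
No augmenting path remains; maximum flow = 17.
By max-flow min-cut, the minimum cut capacity equals the max flow.
In the residual graph, reachable from Res: {Res, A, B, C, D, E, F}.
Min-cut edges: D→Out (8), E→Out (4), F→Out (5); capacity 8 + 4 + 5 = 17.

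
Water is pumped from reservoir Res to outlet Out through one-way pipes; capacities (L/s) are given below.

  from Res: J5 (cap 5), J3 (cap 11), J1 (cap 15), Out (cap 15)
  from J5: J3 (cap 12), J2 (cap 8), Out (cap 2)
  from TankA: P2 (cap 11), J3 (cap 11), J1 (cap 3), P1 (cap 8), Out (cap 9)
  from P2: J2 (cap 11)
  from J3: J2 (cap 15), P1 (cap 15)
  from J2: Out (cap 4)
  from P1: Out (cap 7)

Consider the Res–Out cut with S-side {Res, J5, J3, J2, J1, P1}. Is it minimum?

Given cut capacity: 15 + 2 + 4 + 7 = 28.
Augment Res→Out: bottleneck 15, flow now 15.
Augment Res→J5→Out: bottleneck 2, flow now 17.
Augment Res→J5→J2→Out: bottleneck 3, flow now 20.
Augment Res→J3→J2→Out: bottleneck 1, flow now 21.
Augment Res→J3→P1→Out: bottleneck 7, flow now 28.
No augmenting path remains; maximum flow = 28.
Cut capacity 28 equals the max flow, so it is a minimum cut.

Yes — it is a minimum cut (capacity 28).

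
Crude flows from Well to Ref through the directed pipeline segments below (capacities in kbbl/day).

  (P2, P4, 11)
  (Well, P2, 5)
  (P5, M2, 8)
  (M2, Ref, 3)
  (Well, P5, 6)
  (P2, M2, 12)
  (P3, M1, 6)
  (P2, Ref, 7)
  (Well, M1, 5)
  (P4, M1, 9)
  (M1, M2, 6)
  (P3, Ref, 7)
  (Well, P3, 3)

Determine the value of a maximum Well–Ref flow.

Augment Well→P2→Ref: bottleneck 5, flow now 5.
Augment Well→P3→Ref: bottleneck 3, flow now 8.
Augment Well→M1→M2→Ref: bottleneck 3, flow now 11.
No augmenting path remains; maximum flow = 11.
In the residual graph, reachable from Well: {Well, M1, P5, M2}.
Min-cut edges: Well→P2 (5), Well→P3 (3), M2→Ref (3); capacity 5 + 3 + 3 = 11.
This cut is saturated, so no flow can exceed 11.

11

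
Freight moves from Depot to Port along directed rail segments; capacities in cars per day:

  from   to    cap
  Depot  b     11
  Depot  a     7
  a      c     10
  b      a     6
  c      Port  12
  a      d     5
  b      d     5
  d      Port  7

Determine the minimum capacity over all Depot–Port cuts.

17

Augment Depot→a→c→Port: bottleneck 7, flow now 7.
Augment Depot→b→d→Port: bottleneck 5, flow now 12.
Augment Depot→b→a→c→Port: bottleneck 3, flow now 15.
Augment Depot→b→a→d→Port: bottleneck 2, flow now 17.
No augmenting path remains; maximum flow = 17.
By max-flow min-cut, the minimum cut capacity equals the max flow.
In the residual graph, reachable from Depot: {Depot, a, b, d}.
Min-cut edges: a→c (10), d→Port (7); capacity 10 + 7 = 17.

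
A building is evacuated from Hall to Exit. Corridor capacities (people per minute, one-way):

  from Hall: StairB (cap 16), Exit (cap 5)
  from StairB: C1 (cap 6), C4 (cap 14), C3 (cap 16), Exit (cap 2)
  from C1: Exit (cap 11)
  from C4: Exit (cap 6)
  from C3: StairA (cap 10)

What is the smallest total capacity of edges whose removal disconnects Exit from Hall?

19

Augment Hall→Exit: bottleneck 5, flow now 5.
Augment Hall→StairB→Exit: bottleneck 2, flow now 7.
Augment Hall→StairB→C1→Exit: bottleneck 6, flow now 13.
Augment Hall→StairB→C4→Exit: bottleneck 6, flow now 19.
No augmenting path remains; maximum flow = 19.
By max-flow min-cut, the minimum cut capacity equals the max flow.
In the residual graph, reachable from Hall: {Hall, StairB, C4, C3, StairA}.
Min-cut edges: Hall→Exit (5), StairB→C1 (6), StairB→Exit (2), C4→Exit (6); capacity 5 + 6 + 2 + 6 = 19.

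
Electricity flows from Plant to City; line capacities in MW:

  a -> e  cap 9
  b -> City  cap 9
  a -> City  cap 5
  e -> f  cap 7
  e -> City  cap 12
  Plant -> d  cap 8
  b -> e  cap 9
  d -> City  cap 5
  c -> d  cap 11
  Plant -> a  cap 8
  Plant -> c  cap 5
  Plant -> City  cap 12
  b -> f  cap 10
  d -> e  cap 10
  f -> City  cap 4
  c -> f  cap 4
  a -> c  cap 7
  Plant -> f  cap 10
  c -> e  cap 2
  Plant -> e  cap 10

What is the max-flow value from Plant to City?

38

Augment Plant→City: bottleneck 12, flow now 12.
Augment Plant→a→City: bottleneck 5, flow now 17.
Augment Plant→d→City: bottleneck 5, flow now 22.
Augment Plant→e→City: bottleneck 10, flow now 32.
Augment Plant→f→City: bottleneck 4, flow now 36.
Augment Plant→a→e→City: bottleneck 2, flow now 38.
No augmenting path remains; maximum flow = 38.
In the residual graph, reachable from Plant: {Plant, a, c, d, e, f}.
Min-cut edges: Plant→City (12), a→City (5), d→City (5), e→City (12), f→City (4); capacity 12 + 5 + 5 + 12 + 4 = 38.
This cut is saturated, so no flow can exceed 38.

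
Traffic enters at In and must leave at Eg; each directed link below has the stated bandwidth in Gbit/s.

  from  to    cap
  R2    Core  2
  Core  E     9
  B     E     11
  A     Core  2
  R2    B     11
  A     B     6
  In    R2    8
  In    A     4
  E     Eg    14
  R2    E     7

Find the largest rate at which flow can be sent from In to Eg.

Augment In→R2→E→Eg: bottleneck 7, flow now 7.
Augment In→R2→Core→E→Eg: bottleneck 1, flow now 8.
Augment In→A→Core→E→Eg: bottleneck 2, flow now 10.
Augment In→A→B→E→Eg: bottleneck 2, flow now 12.
No augmenting path remains; maximum flow = 12.
In the residual graph, reachable from In: {In}.
Min-cut edges: In→R2 (8), In→A (4); capacity 8 + 4 = 12.
This cut is saturated, so no flow can exceed 12.

12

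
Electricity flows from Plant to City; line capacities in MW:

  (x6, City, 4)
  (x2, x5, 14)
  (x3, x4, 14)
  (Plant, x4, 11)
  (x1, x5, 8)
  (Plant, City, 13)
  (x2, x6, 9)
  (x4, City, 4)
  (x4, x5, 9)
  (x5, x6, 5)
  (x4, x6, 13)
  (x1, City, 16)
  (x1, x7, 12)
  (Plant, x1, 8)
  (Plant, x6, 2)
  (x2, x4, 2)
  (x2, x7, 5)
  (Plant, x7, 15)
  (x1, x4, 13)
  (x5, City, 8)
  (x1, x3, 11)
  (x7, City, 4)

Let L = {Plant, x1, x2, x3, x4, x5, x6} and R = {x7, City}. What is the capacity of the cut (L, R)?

Edges leaving {Plant, x1, x2, x3, x4, x5, x6}: Plant→x7 (15), Plant→City (13), x1→x7 (12), x1→City (16), x2→x7 (5), x4→City (4), x5→City (8), x6→City (4).
Cut capacity = 15 + 13 + 12 + 16 + 5 + 4 + 8 + 4 = 77.

77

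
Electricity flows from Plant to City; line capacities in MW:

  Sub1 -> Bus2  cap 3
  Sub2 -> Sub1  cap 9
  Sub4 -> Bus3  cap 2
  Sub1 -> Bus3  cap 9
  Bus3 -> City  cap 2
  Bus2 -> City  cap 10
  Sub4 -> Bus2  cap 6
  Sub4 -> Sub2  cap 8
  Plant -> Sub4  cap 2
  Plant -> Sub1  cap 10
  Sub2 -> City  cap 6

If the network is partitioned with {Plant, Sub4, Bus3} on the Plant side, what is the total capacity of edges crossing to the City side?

Edges leaving {Plant, Sub4, Bus3}: Plant→Sub1 (10), Sub4→Sub2 (8), Sub4→Bus2 (6), Bus3→City (2).
Cut capacity = 10 + 8 + 6 + 2 = 26.

26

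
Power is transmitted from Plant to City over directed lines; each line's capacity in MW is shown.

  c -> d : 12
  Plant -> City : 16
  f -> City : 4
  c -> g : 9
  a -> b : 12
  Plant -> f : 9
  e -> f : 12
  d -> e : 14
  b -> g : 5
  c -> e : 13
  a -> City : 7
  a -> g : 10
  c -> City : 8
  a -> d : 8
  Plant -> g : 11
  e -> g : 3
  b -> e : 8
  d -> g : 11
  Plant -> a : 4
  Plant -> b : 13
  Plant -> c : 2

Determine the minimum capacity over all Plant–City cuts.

26

Augment Plant→City: bottleneck 16, flow now 16.
Augment Plant→a→City: bottleneck 4, flow now 20.
Augment Plant→c→City: bottleneck 2, flow now 22.
Augment Plant→f→City: bottleneck 4, flow now 26.
No augmenting path remains; maximum flow = 26.
By max-flow min-cut, the minimum cut capacity equals the max flow.
In the residual graph, reachable from Plant: {Plant, b, e, f, g}.
Min-cut edges: Plant→a (4), Plant→c (2), Plant→City (16), f→City (4); capacity 4 + 2 + 16 + 4 = 26.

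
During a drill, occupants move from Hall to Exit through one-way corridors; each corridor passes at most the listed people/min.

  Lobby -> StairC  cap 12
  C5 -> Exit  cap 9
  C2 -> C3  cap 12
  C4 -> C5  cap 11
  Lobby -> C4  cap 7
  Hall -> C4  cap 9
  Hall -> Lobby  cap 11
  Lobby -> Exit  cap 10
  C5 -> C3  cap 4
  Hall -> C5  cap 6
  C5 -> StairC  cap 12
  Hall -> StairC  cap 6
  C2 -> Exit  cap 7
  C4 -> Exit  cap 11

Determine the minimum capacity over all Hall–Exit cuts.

26

Augment Hall→Lobby→Exit: bottleneck 10, flow now 10.
Augment Hall→C4→Exit: bottleneck 9, flow now 19.
Augment Hall→C5→Exit: bottleneck 6, flow now 25.
Augment Hall→Lobby→C4→Exit: bottleneck 1, flow now 26.
No augmenting path remains; maximum flow = 26.
By max-flow min-cut, the minimum cut capacity equals the max flow.
In the residual graph, reachable from Hall: {Hall, StairC}.
Min-cut edges: Hall→Lobby (11), Hall→C4 (9), Hall→C5 (6); capacity 11 + 9 + 6 = 26.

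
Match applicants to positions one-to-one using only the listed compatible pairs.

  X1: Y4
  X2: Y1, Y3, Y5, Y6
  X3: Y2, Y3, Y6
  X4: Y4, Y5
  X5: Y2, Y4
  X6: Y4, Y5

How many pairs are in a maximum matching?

5

Unit-capacity flow: source→left, listed edges, right→sink; max matching = max flow.
Augmenting path X1→Y4 (+1); matched 1.
Augmenting path X2→Y1 (+1); matched 2.
Augmenting path X3→Y2 (+1); matched 3.
Augmenting path X4→Y5 (+1); matched 4.
Augmenting path X5→Y2→X3→Y3 (+1); matched 5.
No augmenting path remains; maximum matching = 5.
König certificate: {X2, X3, X5, Y4, Y5} is a vertex cover of size 5 (every listed pair touches it), so no matching can be larger.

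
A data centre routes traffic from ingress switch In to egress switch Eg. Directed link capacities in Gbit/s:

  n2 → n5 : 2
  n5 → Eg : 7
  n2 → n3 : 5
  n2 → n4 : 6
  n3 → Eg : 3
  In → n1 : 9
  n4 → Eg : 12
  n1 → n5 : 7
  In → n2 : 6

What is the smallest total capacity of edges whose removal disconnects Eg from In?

Augment In→n1→n5→Eg: bottleneck 7, flow now 7.
Augment In→n2→n3→Eg: bottleneck 3, flow now 10.
Augment In→n2→n4→Eg: bottleneck 3, flow now 13.
No augmenting path remains; maximum flow = 13.
By max-flow min-cut, the minimum cut capacity equals the max flow.
In the residual graph, reachable from In: {In, n1}.
Min-cut edges: In→n2 (6), n1→n5 (7); capacity 6 + 7 = 13.

13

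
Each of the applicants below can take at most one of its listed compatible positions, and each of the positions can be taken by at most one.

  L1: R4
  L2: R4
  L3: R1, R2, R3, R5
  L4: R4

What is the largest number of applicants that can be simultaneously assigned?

2

Unit-capacity flow: source→left, listed edges, right→sink; max matching = max flow.
Augmenting path L1→R4 (+1); matched 1.
Augmenting path L3→R1 (+1); matched 2.
No augmenting path remains; maximum matching = 2.
König certificate: {L3, R4} is a vertex cover of size 2 (every listed pair touches it), so no matching can be larger.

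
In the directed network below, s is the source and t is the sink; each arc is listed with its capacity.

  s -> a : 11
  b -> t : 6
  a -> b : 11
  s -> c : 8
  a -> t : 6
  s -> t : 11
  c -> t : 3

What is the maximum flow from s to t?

Augment s→t: bottleneck 11, flow now 11.
Augment s→a→t: bottleneck 6, flow now 17.
Augment s→c→t: bottleneck 3, flow now 20.
Augment s→a→b→t: bottleneck 5, flow now 25.
No augmenting path remains; maximum flow = 25.
In the residual graph, reachable from s: {s, c}.
Min-cut edges: s→a (11), s→t (11), c→t (3); capacity 11 + 11 + 3 = 25.
This cut is saturated, so no flow can exceed 25.

25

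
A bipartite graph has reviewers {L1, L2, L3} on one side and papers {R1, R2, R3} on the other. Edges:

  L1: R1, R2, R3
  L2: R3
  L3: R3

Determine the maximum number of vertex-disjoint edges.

Unit-capacity flow: source→left, listed edges, right→sink; max matching = max flow.
Augmenting path L1→R1 (+1); matched 1.
Augmenting path L2→R3 (+1); matched 2.
No augmenting path remains; maximum matching = 2.
König certificate: {L1, R3} is a vertex cover of size 2 (every listed pair touches it), so no matching can be larger.

2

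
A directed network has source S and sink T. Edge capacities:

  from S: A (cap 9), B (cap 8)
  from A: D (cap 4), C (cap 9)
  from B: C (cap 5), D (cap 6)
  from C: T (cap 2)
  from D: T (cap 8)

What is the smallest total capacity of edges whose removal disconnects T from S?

10

Augment S→A→C→T: bottleneck 2, flow now 2.
Augment S→A→D→T: bottleneck 4, flow now 6.
Augment S→B→D→T: bottleneck 4, flow now 10.
No augmenting path remains; maximum flow = 10.
By max-flow min-cut, the minimum cut capacity equals the max flow.
In the residual graph, reachable from S: {S, A, B, C, D}.
Min-cut edges: C→T (2), D→T (8); capacity 2 + 8 = 10.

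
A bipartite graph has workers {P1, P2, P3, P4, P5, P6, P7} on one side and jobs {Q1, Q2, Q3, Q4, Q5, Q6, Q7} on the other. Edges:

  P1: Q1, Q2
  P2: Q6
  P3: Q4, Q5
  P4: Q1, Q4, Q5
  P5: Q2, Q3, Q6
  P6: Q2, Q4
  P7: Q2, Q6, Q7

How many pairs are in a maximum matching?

7

Unit-capacity flow: source→left, listed edges, right→sink; max matching = max flow.
Augmenting path P1→Q1 (+1); matched 1.
Augmenting path P2→Q6 (+1); matched 2.
Augmenting path P3→Q4 (+1); matched 3.
Augmenting path P4→Q5 (+1); matched 4.
Augmenting path P5→Q2 (+1); matched 5.
Augmenting path P7→Q7 (+1); matched 6.
Augmenting path P6→Q2→P5→Q3 (+1); matched 7.
No augmenting path remains; maximum matching = 7.
König certificate: {P1, P2, P3, P4, P5, P6, P7} is a vertex cover of size 7 (every listed pair touches it), so no matching can be larger.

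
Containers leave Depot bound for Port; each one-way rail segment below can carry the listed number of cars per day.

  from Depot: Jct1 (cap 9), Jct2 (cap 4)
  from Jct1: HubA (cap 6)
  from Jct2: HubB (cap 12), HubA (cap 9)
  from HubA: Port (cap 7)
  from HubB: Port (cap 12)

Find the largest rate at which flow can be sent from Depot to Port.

Augment Depot→Jct1→HubA→Port: bottleneck 6, flow now 6.
Augment Depot→Jct2→HubA→Port: bottleneck 1, flow now 7.
Augment Depot→Jct2→HubB→Port: bottleneck 3, flow now 10.
No augmenting path remains; maximum flow = 10.
In the residual graph, reachable from Depot: {Depot, Jct1}.
Min-cut edges: Depot→Jct2 (4), Jct1→HubA (6); capacity 4 + 6 = 10.
This cut is saturated, so no flow can exceed 10.

10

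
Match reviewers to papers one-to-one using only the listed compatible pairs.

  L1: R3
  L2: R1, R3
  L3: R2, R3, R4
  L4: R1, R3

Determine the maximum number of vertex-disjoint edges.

Unit-capacity flow: source→left, listed edges, right→sink; max matching = max flow.
Augmenting path L1→R3 (+1); matched 1.
Augmenting path L2→R1 (+1); matched 2.
Augmenting path L3→R2 (+1); matched 3.
No augmenting path remains; maximum matching = 3.
König certificate: {L3, R1, R3} is a vertex cover of size 3 (every listed pair touches it), so no matching can be larger.

3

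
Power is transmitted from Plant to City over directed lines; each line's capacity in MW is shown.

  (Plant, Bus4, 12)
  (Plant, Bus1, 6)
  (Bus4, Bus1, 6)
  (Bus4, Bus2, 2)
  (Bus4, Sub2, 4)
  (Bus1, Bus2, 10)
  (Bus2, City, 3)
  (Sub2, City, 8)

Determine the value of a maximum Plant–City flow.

7

Augment Plant→Bus4→Bus2→City: bottleneck 2, flow now 2.
Augment Plant→Bus4→Sub2→City: bottleneck 4, flow now 6.
Augment Plant→Bus1→Bus2→City: bottleneck 1, flow now 7.
No augmenting path remains; maximum flow = 7.
In the residual graph, reachable from Plant: {Plant, Bus4, Bus1, Bus2}.
Min-cut edges: Bus4→Sub2 (4), Bus2→City (3); capacity 4 + 3 = 7.
This cut is saturated, so no flow can exceed 7.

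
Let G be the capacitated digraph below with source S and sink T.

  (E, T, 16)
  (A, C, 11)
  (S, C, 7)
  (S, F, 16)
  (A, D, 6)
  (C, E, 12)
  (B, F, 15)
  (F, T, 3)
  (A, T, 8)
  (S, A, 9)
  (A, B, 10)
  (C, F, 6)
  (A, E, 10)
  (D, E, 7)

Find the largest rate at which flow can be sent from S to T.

Augment S→A→T: bottleneck 8, flow now 8.
Augment S→F→T: bottleneck 3, flow now 11.
Augment S→A→E→T: bottleneck 1, flow now 12.
Augment S→C→E→T: bottleneck 7, flow now 19.
No augmenting path remains; maximum flow = 19.
In the residual graph, reachable from S: {S, F}.
Min-cut edges: S→A (9), S→C (7), F→T (3); capacity 9 + 7 + 3 = 19.
This cut is saturated, so no flow can exceed 19.

19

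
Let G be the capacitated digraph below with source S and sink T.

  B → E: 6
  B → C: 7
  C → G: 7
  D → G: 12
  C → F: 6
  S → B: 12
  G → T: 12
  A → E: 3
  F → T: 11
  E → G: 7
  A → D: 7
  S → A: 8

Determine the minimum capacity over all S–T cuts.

Augment S→A→D→G→T: bottleneck 7, flow now 7.
Augment S→A→E→G→T: bottleneck 1, flow now 8.
Augment S→B→C→F→T: bottleneck 6, flow now 14.
Augment S→B→C→G→T: bottleneck 1, flow now 15.
Augment S→B→E→G→T: bottleneck 3, flow now 18.
No augmenting path remains; maximum flow = 18.
By max-flow min-cut, the minimum cut capacity equals the max flow.
In the residual graph, reachable from S: {S, A, B, C, D, E, G}.
Min-cut edges: C→F (6), G→T (12); capacity 6 + 12 = 18.

18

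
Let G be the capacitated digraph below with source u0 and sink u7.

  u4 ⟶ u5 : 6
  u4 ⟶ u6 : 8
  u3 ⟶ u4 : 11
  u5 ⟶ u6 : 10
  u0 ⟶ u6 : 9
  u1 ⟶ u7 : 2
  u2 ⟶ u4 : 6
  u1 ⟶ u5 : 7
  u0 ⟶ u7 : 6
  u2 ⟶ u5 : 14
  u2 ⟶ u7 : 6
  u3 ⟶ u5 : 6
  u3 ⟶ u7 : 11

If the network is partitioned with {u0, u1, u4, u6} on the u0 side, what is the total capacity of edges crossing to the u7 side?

Edges leaving {u0, u1, u4, u6}: u0→u7 (6), u1→u5 (7), u1→u7 (2), u4→u5 (6).
Cut capacity = 6 + 7 + 2 + 6 = 21.

21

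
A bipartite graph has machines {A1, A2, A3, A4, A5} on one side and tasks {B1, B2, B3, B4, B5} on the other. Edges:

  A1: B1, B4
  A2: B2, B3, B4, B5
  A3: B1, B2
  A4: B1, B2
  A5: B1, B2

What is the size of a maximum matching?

4

Unit-capacity flow: source→left, listed edges, right→sink; max matching = max flow.
Augmenting path A1→B1 (+1); matched 1.
Augmenting path A2→B2 (+1); matched 2.
Augmenting path A3→B1→A1→B4 (+1); matched 3.
Augmenting path A4→B2→A2→B3 (+1); matched 4.
No augmenting path remains; maximum matching = 4.
König certificate: {A1, A2, B1, B2} is a vertex cover of size 4 (every listed pair touches it), so no matching can be larger.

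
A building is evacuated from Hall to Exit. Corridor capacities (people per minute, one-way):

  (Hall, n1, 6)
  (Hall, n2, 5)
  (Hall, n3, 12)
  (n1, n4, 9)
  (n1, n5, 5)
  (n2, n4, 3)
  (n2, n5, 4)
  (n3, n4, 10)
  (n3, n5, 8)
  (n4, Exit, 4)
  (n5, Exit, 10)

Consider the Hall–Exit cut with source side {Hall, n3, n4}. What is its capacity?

Edges leaving {Hall, n3, n4}: Hall→n1 (6), Hall→n2 (5), n3→n5 (8), n4→Exit (4).
Cut capacity = 6 + 5 + 8 + 4 = 23.

23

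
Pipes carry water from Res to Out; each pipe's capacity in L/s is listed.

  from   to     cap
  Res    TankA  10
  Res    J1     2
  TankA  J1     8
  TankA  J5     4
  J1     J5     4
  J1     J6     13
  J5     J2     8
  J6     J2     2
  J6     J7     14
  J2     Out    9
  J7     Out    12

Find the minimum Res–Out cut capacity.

12

Augment Res→TankA→J5→J2→Out: bottleneck 4, flow now 4.
Augment Res→J1→J5→J2→Out: bottleneck 2, flow now 6.
Augment Res→TankA→J1→J5→J2→Out: bottleneck 2, flow now 8.
Augment Res→TankA→J1→J6→J2→Out: bottleneck 1, flow now 9.
Augment Res→TankA→J1→J6→J7→Out: bottleneck 3, flow now 12.
No augmenting path remains; maximum flow = 12.
By max-flow min-cut, the minimum cut capacity equals the max flow.
In the residual graph, reachable from Res: {Res}.
Min-cut edges: Res→TankA (10), Res→J1 (2); capacity 10 + 2 = 12.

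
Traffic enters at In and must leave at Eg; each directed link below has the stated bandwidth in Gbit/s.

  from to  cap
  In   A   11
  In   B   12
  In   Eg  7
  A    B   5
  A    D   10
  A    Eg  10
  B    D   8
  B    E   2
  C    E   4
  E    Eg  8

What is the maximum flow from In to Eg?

Augment In→Eg: bottleneck 7, flow now 7.
Augment In→A→Eg: bottleneck 10, flow now 17.
Augment In→B→E→Eg: bottleneck 2, flow now 19.
No augmenting path remains; maximum flow = 19.
In the residual graph, reachable from In: {In, A, B, D}.
Min-cut edges: In→Eg (7), A→Eg (10), B→E (2); capacity 7 + 10 + 2 = 19.
This cut is saturated, so no flow can exceed 19.

19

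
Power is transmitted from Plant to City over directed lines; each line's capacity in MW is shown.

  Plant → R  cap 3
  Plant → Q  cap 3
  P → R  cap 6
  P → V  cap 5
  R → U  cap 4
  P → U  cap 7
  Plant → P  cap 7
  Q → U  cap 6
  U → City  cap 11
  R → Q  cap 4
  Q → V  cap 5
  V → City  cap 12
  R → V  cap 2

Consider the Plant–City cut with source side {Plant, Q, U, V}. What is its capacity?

33

Edges leaving {Plant, Q, U, V}: Plant→P (7), Plant→R (3), U→City (11), V→City (12).
Cut capacity = 7 + 3 + 11 + 12 = 33.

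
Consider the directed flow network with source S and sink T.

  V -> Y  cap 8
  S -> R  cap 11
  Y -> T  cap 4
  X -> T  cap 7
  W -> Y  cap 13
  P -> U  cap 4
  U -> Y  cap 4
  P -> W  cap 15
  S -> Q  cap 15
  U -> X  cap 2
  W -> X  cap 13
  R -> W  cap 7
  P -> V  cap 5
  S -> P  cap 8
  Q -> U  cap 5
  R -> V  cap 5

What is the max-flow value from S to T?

11

Augment S→P→U→X→T: bottleneck 2, flow now 2.
Augment S→P→U→Y→T: bottleneck 2, flow now 4.
Augment S→P→V→Y→T: bottleneck 2, flow now 6.
Augment S→P→W→X→T: bottleneck 2, flow now 8.
Augment S→R→W→X→T: bottleneck 3, flow now 11.
No augmenting path remains; maximum flow = 11.
In the residual graph, reachable from S: {S, P, Q, R, U, V, W, X, Y}.
Min-cut edges: X→T (7), Y→T (4); capacity 7 + 4 = 11.
This cut is saturated, so no flow can exceed 11.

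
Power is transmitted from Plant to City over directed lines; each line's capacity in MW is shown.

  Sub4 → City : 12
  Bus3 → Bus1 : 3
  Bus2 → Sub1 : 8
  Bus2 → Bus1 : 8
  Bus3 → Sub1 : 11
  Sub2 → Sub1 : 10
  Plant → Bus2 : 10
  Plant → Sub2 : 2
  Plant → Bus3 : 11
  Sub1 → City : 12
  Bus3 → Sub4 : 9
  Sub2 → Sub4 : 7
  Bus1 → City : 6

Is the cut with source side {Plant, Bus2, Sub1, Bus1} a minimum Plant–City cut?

No — its capacity is 31, but the minimum cut has capacity 23.

Given cut capacity: 11 + 2 + 12 + 6 = 31.
Augment Plant→Bus2→Sub1→City: bottleneck 8, flow now 8.
Augment Plant→Bus2→Bus1→City: bottleneck 2, flow now 10.
Augment Plant→Bus3→Sub1→City: bottleneck 4, flow now 14.
Augment Plant→Bus3→Bus1→City: bottleneck 3, flow now 17.
Augment Plant→Bus3→Sub4→City: bottleneck 4, flow now 21.
Augment Plant→Sub2→Sub4→City: bottleneck 2, flow now 23.
No augmenting path remains; maximum flow = 23.
In the residual graph, reachable from Plant: {Plant}.
Min-cut edges: Plant→Bus2 (10), Plant→Bus3 (11), Plant→Sub2 (2); capacity 10 + 11 + 2 = 23.
Cut capacity 31 exceeds the max flow 23, so it is not minimum.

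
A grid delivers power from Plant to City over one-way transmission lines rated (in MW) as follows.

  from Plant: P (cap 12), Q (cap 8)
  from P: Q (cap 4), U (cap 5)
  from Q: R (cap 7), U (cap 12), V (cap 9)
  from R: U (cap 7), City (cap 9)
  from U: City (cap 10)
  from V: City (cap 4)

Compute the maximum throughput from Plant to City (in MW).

17

Augment Plant→P→U→City: bottleneck 5, flow now 5.
Augment Plant→Q→R→City: bottleneck 7, flow now 12.
Augment Plant→Q→U→City: bottleneck 1, flow now 13.
Augment Plant→P→Q→U→City: bottleneck 4, flow now 17.
No augmenting path remains; maximum flow = 17.
In the residual graph, reachable from Plant: {Plant, P}.
Min-cut edges: Plant→Q (8), P→Q (4), P→U (5); capacity 8 + 4 + 5 = 17.
This cut is saturated, so no flow can exceed 17.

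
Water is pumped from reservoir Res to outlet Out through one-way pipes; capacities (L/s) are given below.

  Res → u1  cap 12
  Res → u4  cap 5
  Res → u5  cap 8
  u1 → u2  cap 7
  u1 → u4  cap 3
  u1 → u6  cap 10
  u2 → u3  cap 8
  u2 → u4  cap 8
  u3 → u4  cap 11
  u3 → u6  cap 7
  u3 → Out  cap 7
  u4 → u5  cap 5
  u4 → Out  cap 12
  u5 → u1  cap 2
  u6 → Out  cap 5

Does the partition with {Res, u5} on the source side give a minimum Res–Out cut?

Yes — it is a minimum cut (capacity 19).

Given cut capacity: 12 + 5 + 2 = 19.
Augment Res→u4→Out: bottleneck 5, flow now 5.
Augment Res→u1→u4→Out: bottleneck 3, flow now 8.
Augment Res→u1→u6→Out: bottleneck 5, flow now 13.
Augment Res→u1→u2→u3→Out: bottleneck 4, flow now 17.
Augment Res→u5→u1→u2→u3→Out: bottleneck 2, flow now 19.
No augmenting path remains; maximum flow = 19.
Cut capacity 19 equals the max flow, so it is a minimum cut.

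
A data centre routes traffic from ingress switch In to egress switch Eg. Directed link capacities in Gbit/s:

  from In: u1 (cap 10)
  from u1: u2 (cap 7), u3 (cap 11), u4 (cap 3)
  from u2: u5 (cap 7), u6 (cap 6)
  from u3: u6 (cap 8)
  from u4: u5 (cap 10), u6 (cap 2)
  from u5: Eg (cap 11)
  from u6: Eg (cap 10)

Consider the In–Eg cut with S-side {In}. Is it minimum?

Yes — it is a minimum cut (capacity 10).

Given cut capacity: 10 = 10.
Augment In→u1→u2→u5→Eg: bottleneck 7, flow now 7.
Augment In→u1→u3→u6→Eg: bottleneck 3, flow now 10.
No augmenting path remains; maximum flow = 10.
Cut capacity 10 equals the max flow, so it is a minimum cut.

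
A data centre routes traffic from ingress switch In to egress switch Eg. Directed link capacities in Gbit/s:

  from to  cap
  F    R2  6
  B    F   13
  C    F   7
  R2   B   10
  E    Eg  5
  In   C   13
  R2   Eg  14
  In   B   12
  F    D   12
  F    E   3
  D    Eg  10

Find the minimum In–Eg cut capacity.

19

Augment In→B→F→E→Eg: bottleneck 3, flow now 3.
Augment In→B→F→R2→Eg: bottleneck 6, flow now 9.
Augment In→B→F→D→Eg: bottleneck 3, flow now 12.
Augment In→C→F→D→Eg: bottleneck 7, flow now 19.
No augmenting path remains; maximum flow = 19.
By max-flow min-cut, the minimum cut capacity equals the max flow.
In the residual graph, reachable from In: {In, C}.
Min-cut edges: In→B (12), C→F (7); capacity 12 + 7 = 19.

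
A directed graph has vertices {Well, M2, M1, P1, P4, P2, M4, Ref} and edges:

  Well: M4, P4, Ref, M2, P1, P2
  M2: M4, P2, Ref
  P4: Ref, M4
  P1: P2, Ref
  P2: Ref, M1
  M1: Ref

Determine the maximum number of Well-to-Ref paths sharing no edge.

Assign every edge capacity 1; by Menger, the answer equals the max flow.
Path Well→Ref (+1); total 1.
Path Well→M2→Ref (+1); total 2.
Path Well→P1→Ref (+1); total 3.
Path Well→P4→Ref (+1); total 4.
Path Well→P2→Ref (+1); total 5.
No residual Well→Ref path; max flow = 5.
Certifying cut of size 5: {Well→M2, Well→P1, Well→P2, Well→P4, Well→Ref}.

5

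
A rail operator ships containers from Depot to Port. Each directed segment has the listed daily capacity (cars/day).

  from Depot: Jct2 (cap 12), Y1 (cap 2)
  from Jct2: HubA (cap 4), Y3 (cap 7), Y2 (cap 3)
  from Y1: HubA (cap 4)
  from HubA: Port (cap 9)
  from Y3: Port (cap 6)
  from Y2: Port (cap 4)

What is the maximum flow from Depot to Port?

14

Augment Depot→Jct2→HubA→Port: bottleneck 4, flow now 4.
Augment Depot→Jct2→Y3→Port: bottleneck 6, flow now 10.
Augment Depot→Jct2→Y2→Port: bottleneck 2, flow now 12.
Augment Depot→Y1→HubA→Port: bottleneck 2, flow now 14.
No augmenting path remains; maximum flow = 14.
In the residual graph, reachable from Depot: {Depot}.
Min-cut edges: Depot→Jct2 (12), Depot→Y1 (2); capacity 12 + 2 = 14.
This cut is saturated, so no flow can exceed 14.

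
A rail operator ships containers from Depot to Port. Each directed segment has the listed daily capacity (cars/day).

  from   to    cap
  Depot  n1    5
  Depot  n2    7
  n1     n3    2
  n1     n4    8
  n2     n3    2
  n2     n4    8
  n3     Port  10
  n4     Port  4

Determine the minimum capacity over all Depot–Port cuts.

8

Augment Depot→n1→n3→Port: bottleneck 2, flow now 2.
Augment Depot→n1→n4→Port: bottleneck 3, flow now 5.
Augment Depot→n2→n3→Port: bottleneck 2, flow now 7.
Augment Depot→n2→n4→Port: bottleneck 1, flow now 8.
No augmenting path remains; maximum flow = 8.
By max-flow min-cut, the minimum cut capacity equals the max flow.
In the residual graph, reachable from Depot: {Depot, n1, n2, n4}.
Min-cut edges: n1→n3 (2), n2→n3 (2), n4→Port (4); capacity 2 + 2 + 4 = 8.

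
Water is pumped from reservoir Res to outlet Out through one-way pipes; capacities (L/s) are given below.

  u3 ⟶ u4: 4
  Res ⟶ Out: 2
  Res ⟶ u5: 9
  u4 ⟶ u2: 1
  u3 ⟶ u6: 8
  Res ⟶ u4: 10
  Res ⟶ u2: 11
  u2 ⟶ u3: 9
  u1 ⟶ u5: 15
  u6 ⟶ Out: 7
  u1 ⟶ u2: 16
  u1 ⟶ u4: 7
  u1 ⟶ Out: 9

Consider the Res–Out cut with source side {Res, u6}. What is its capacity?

Edges leaving {Res, u6}: Res→u2 (11), Res→u4 (10), Res→u5 (9), Res→Out (2), u6→Out (7).
Cut capacity = 11 + 10 + 9 + 2 + 7 = 39.

39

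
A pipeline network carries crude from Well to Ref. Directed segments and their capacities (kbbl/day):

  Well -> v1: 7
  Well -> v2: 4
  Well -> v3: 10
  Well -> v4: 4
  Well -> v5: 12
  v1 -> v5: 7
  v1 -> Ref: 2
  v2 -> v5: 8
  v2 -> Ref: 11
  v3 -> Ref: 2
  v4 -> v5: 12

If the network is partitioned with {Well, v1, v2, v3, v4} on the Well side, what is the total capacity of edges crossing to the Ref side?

Edges leaving {Well, v1, v2, v3, v4}: Well→v5 (12), v1→v5 (7), v1→Ref (2), v2→v5 (8), v2→Ref (11), v3→Ref (2), v4→v5 (12).
Cut capacity = 12 + 7 + 2 + 8 + 11 + 2 + 12 = 54.

54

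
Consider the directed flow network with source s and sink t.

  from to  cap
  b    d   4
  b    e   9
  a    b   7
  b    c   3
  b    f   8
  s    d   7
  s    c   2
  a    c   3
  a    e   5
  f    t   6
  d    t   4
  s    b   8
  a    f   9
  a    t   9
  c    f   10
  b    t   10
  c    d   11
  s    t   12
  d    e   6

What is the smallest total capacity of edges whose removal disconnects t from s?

26

Augment s→t: bottleneck 12, flow now 12.
Augment s→b→t: bottleneck 8, flow now 20.
Augment s→d→t: bottleneck 4, flow now 24.
Augment s→c→f→t: bottleneck 2, flow now 26.
No augmenting path remains; maximum flow = 26.
By max-flow min-cut, the minimum cut capacity equals the max flow.
In the residual graph, reachable from s: {s, d, e}.
Min-cut edges: s→b (8), s→c (2), s→t (12), d→t (4); capacity 8 + 2 + 12 + 4 = 26.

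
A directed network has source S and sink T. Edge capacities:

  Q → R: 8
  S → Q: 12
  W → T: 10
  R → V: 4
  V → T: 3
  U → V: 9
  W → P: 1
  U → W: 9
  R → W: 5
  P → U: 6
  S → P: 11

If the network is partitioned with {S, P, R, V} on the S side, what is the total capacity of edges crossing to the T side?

Edges leaving {S, P, R, V}: S→Q (12), P→U (6), R→W (5), V→T (3).
Cut capacity = 12 + 6 + 5 + 3 = 26.

26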